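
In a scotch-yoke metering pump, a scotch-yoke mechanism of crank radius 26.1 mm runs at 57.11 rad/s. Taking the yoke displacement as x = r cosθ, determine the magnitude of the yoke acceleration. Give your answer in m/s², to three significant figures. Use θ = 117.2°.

ω = 57.11 rad/s
x = r cosθ ⇒ ẍ = −rω² cosθ (ω constant).
|a| = rω²|cosθ| = 0.0261·(57.11)²·|cos 117.2°| = 38.911 m/s².

38.9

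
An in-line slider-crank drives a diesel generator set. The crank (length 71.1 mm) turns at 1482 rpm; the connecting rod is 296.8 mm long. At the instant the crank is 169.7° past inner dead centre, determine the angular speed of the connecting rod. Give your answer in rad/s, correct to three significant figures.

36.6

ω = 155.2 rad/s (converted from 1482 rpm).
The rod makes angle φ with the slider axis where L sinφ = r sinθ; differentiating, L cosφ·φ̇ = r ω cosθ.
L cosφ = √(L² − r² sin²θ) = 0.29653 m.
|ω_rod| = r ω |cosθ| / √(L² − r² sin²θ) = 0.0711·155.2·0.98389/0.29653 = 36.612 rad/s.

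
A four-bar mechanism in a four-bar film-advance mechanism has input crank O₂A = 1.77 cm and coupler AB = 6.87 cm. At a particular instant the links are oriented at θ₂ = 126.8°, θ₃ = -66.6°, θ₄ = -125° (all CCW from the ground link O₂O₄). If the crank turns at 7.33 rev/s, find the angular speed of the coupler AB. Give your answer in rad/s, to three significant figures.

13.2

ω₂ = 46.06 rad/s (from 7.33 rev/s).
Differentiating the loop-closure r₂e^{iθ₂}+r₃e^{iθ₃}=r₁+r₄e^{iθ₄} gives r₂ω₂e^{iθ₂}+r₃ω₃e^{iθ₃}=r₄ω₄e^{iθ₄}.
Eliminating the other unknown: ω₃ = r₂ω₂ sin(θ₄−θ₂) / [r₃ sin(θ₃−θ₄)].
Numerator sine = +0.94997; denominator sine = +0.85173.
Result = 0.0177·46.06·(+0.94997) / (0.0687·(+0.85173)) = +13.235 rad/s; magnitude 13.235 rad/s.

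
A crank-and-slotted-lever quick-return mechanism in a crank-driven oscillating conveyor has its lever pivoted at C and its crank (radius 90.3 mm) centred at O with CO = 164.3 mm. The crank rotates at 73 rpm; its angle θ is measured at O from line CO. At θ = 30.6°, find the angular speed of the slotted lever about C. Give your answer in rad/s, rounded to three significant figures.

ω = 7.645 rad/s (from 73 rpm).
Crank pin A relative to C: A = (d + r cosθ, r sinθ); lever angle φ = atan2(r sinθ, d + r cosθ).
Differentiating tanφ: φ̇ = rω(d cosθ + r)/(d² + r² + 2dr cosθ).
d² + r² + 2dr cosθ = |CA|² = 0.060689 m²;  d cosθ + r = +0.23172 m.
|ω_lever| = |0.0903·7.645·+0.23172| / 0.060689 = 2.6357 rad/s.

2.64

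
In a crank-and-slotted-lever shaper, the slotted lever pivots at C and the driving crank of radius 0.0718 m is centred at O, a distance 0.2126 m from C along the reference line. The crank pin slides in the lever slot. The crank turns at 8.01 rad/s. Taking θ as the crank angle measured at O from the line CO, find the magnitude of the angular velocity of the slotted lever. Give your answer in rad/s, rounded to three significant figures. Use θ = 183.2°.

ω = 8.01 rad/s
Crank pin A relative to C: A = (d + r cosθ, r sinθ); lever angle φ = atan2(r sinθ, d + r cosθ).
Differentiating tanφ: φ̇ = rω(d cosθ + r)/(d² + r² + 2dr cosθ).
d² + r² + 2dr cosθ = |CA|² = 0.0198722 m²;  d cosθ + r = -0.14047 m.
|ω_lever| = |0.0718·8.01·-0.14047| / 0.0198722 = 4.0653 rad/s.

4.07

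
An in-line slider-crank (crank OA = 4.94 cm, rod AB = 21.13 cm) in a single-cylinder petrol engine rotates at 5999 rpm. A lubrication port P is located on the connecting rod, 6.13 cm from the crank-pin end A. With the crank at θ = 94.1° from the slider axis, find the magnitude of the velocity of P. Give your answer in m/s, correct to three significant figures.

30.8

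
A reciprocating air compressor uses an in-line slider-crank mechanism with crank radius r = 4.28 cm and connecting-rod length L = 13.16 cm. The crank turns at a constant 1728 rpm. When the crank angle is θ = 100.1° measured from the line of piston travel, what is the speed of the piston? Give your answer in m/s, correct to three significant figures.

7.17

ω = 2π·1728/60 = 181 rad/s
For an in-line slider-crank, x = r cosθ + √(L² − r² sin²θ), so v = −rω sinθ·[1 + r cosθ/√(L² − r² sin²θ)].
With r = 0.0428 m, L = 0.1316 m, θ = 100.1°: √(L² − r² sin²θ) = 0.12467 m.
v = −0.0428·181·0.98450·[1 + 0.0428·-0.17537/0.12467] = -7.1658 m/s.
|v| = 7.1658 m/s.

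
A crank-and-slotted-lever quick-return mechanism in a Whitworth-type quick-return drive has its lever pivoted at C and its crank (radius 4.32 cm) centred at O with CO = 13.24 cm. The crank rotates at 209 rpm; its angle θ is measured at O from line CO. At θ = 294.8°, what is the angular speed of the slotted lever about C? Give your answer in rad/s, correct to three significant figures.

3.86

ω = 21.89 rad/s (from 209 rpm).
Crank pin A relative to C: A = (d + r cosθ, r sinθ); lever angle φ = atan2(r sinθ, d + r cosθ).
Differentiating tanφ: φ̇ = rω(d cosθ + r)/(d² + r² + 2dr cosθ).
d² + r² + 2dr cosθ = |CA|² = 0.0241943 m²;  d cosθ + r = +0.098735 m.
|ω_lever| = |0.0432·21.89·+0.098735| / 0.0241943 = 3.8585 rad/s.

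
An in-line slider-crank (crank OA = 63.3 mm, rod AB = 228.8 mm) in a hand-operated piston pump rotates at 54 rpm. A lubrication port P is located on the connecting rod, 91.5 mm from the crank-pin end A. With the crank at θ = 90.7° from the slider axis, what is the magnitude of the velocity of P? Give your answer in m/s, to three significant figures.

0.357

ω = 5.655 rad/s.  Crank-pin speed |V_A| = rω = 0.35795 m/s, perpendicular to OA.
Rod angle: sinφ = −(r/L) sinθ ⇒ φ = -16.060°; ω_rod = −rω cosθ/√(L²−r²sin²θ) = +0.019889 rad/s.
V_P = V_A + ω_rod × AP, with AP = 0.0915 m along the rod.
Components: V_Px = −rω sinθ − a·ω_rod·sinφ = -0.35742 m/s;  V_Py = rω cosθ + a·ω_rod·cosφ = -0.0026243 m/s.
|V_P| = √(V_Px² + V_Py²) = 0.35743 m/s.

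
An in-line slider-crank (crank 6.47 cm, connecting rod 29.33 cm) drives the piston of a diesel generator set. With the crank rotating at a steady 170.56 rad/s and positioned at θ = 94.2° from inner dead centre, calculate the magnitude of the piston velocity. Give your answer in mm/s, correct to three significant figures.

10800

ω = 170.6 rad/s
For an in-line slider-crank, x = r cosθ + √(L² − r² sin²θ), so v = −rω sinθ·[1 + r cosθ/√(L² − r² sin²θ)].
With r = 0.0647 m, L = 0.2933 m, θ = 94.2°: √(L² − r² sin²θ) = 0.28611 m.
v = −0.0647·170.6·0.99731·[1 + 0.0647·-0.07324/0.28611] = -10.823 m/s.
|v| = 10.823 m/s = 10823 mm/s.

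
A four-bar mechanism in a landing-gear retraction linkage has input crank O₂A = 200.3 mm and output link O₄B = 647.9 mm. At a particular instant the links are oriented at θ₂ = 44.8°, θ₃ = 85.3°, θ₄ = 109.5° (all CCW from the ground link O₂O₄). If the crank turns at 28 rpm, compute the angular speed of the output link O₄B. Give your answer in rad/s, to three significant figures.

ω₂ = 2.932 rad/s (from 28 rpm).
Differentiating the loop-closure r₂e^{iθ₂}+r₃e^{iθ₃}=r₁+r₄e^{iθ₄} gives r₂ω₂e^{iθ₂}+r₃ω₃e^{iθ₃}=r₄ω₄e^{iθ₄}.
Eliminating the other unknown: ω₄ = r₂ω₂ sin(θ₂−θ₃) / [r₄ sin(θ₄−θ₃)].
Numerator sine = -0.64945; denominator sine = +0.40992.
Result = 0.2003·2.932·(-0.64945) / (0.6479·(+0.40992)) = -1.4362 rad/s; magnitude 1.4362 rad/s.

1.44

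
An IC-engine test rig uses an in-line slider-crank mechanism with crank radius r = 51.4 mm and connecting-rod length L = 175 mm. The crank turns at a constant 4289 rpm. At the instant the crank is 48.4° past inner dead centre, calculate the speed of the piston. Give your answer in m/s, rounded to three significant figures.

ω = 2π·4289/60 = 449.1 rad/s
For an in-line slider-crank, x = r cosθ + √(L² − r² sin²θ), so v = −rω sinθ·[1 + r cosθ/√(L² − r² sin²θ)].
With r = 0.0514 m, L = 0.175 m, θ = 48.4°: √(L² − r² sin²θ) = 0.17073 m.
v = −0.0514·449.1·0.74780·[1 + 0.0514·0.66393/0.17073] = -20.714 m/s.
|v| = 20.714 m/s.

20.7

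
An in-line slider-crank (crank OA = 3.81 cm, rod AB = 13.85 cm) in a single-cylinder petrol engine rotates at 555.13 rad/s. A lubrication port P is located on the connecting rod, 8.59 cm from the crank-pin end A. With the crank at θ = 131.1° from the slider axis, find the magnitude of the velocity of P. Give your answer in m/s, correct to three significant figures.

15.1

ω = 555.1 rad/s.  Crank-pin speed |V_A| = rω = 21.15 m/s, perpendicular to OA.
Rod angle: sinφ = −(r/L) sinθ ⇒ φ = -11.964°; ω_rod = −rω cosθ/√(L²−r²sin²θ) = +102.62 rad/s.
V_P = V_A + ω_rod × AP, with AP = 0.0859 m along the rod.
Components: V_Px = −rω sinθ − a·ω_rod·sinφ = -14.111 m/s;  V_Py = rω cosθ + a·ω_rod·cosφ = -5.2804 m/s.
|V_P| = √(V_Px² + V_Py²) = 15.067 m/s.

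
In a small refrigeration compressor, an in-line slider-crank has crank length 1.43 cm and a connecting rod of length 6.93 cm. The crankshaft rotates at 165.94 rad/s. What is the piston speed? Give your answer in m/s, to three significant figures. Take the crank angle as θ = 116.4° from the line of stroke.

ω = 165.9 rad/s
For an in-line slider-crank, x = r cosθ + √(L² − r² sin²θ), so v = −rω sinθ·[1 + r cosθ/√(L² − r² sin²θ)].
With r = 0.0143 m, L = 0.0693 m, θ = 116.4°: √(L² − r² sin²θ) = 0.068106 m.
v = −0.0143·165.9·0.89571·[1 + 0.0143·-0.44464/0.068106] = -1.927 m/s.
|v| = 1.927 m/s.

1.93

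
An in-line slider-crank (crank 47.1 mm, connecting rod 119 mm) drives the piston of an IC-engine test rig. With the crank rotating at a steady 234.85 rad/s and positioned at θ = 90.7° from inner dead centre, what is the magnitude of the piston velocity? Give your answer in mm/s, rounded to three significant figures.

ω = 234.8 rad/s
For an in-line slider-crank, x = r cosθ + √(L² − r² sin²θ), so v = −rω sinθ·[1 + r cosθ/√(L² − r² sin²θ)].
With r = 0.0471 m, L = 0.119 m, θ = 90.7°: √(L² − r² sin²θ) = 0.10928 m.
v = −0.0471·234.8·0.99993·[1 + 0.0471·-0.01222/0.10928] = -11.002 m/s.
|v| = 11.002 m/s = 11002 mm/s.

11000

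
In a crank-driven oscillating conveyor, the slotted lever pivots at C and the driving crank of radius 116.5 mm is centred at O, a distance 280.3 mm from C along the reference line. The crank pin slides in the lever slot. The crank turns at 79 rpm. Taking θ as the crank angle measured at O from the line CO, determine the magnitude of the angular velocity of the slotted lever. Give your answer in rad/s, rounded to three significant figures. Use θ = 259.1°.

0.767

ω = 8.273 rad/s (from 79 rpm).
Crank pin A relative to C: A = (d + r cosθ, r sinθ); lever angle φ = atan2(r sinθ, d + r cosθ).
Differentiating tanφ: φ̇ = rω(d cosθ + r)/(d² + r² + 2dr cosθ).
d² + r² + 2dr cosθ = |CA|² = 0.0797905 m²;  d cosθ + r = +0.063497 m.
|ω_lever| = |0.1165·8.273·+0.063497| / 0.0797905 = 0.76697 rad/s.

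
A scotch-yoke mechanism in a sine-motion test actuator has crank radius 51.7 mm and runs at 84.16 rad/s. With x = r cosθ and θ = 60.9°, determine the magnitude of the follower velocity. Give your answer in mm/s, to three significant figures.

3800

ω = 84.16 rad/s
x = r cosθ ⇒ ẋ = −rω sinθ.
|v| = rω|sinθ| = 0.0517·84.16·|sin 60.9°| = 3.8018 m/s = 3801.8 mm/s.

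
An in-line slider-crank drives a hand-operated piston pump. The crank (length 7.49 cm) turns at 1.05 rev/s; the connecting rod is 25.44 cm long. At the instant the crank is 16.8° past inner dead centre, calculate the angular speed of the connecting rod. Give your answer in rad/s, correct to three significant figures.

1.87

ω = 6.597 rad/s (converted from 1.05 rev/s).
The rod makes angle φ with the slider axis where L sinφ = r sinθ; differentiating, L cosφ·φ̇ = r ω cosθ.
L cosφ = √(L² − r² sin²θ) = 0.25348 m.
|ω_rod| = r ω |cosθ| / √(L² − r² sin²θ) = 0.0749·6.597·0.95732/0.25348 = 1.8662 rad/s.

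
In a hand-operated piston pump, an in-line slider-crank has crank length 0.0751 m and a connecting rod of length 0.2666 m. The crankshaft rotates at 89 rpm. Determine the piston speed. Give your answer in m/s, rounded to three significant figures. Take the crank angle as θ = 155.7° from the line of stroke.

0.214

ω = 2π·89/60 = 9.32 rad/s
For an in-line slider-crank, x = r cosθ + √(L² − r² sin²θ), so v = −rω sinθ·[1 + r cosθ/√(L² − r² sin²θ)].
With r = 0.0751 m, L = 0.2666 m, θ = 155.7°: √(L² − r² sin²θ) = 0.2648 m.
v = −0.0751·9.32·0.41151·[1 + 0.0751·-0.91140/0.2648] = -0.21358 m/s.
|v| = 0.21358 m/s.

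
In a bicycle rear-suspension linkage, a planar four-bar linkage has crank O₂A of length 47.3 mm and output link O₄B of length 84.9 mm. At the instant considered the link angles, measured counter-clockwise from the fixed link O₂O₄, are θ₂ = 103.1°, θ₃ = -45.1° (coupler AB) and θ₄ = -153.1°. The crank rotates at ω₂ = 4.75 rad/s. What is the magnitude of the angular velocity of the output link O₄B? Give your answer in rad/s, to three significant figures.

ω₂ = 4.75 rad/s
Differentiating the loop-closure r₂e^{iθ₂}+r₃e^{iθ₃}=r₁+r₄e^{iθ₄} gives r₂ω₂e^{iθ₂}+r₃ω₃e^{iθ₃}=r₄ω₄e^{iθ₄}.
Eliminating the other unknown: ω₄ = r₂ω₂ sin(θ₂−θ₃) / [r₄ sin(θ₄−θ₃)].
Numerator sine = +0.52696; denominator sine = -0.95106.
Result = 0.0473·4.75·(+0.52696) / (0.0849·(-0.95106)) = -1.4663 rad/s; magnitude 1.4663 rad/s.

1.47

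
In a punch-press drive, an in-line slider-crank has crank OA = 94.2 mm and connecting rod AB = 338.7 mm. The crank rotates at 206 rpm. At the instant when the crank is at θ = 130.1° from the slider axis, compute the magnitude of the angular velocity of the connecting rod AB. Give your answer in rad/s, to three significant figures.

3.96

ω = 21.57 rad/s (converted from 206 rpm).
The rod makes angle φ with the slider axis where L sinφ = r sinθ; differentiating, L cosφ·φ̇ = r ω cosθ.
L cosφ = √(L² − r² sin²θ) = 0.33095 m.
|ω_rod| = r ω |cosθ| / √(L² − r² sin²θ) = 0.0942·21.57·0.64412/0.33095 = 3.9551 rad/s.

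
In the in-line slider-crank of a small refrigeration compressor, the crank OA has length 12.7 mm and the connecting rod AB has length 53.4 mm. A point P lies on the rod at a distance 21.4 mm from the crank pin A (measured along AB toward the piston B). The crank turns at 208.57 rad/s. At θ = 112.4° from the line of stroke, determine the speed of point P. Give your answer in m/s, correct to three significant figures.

2.43

ω = 208.6 rad/s.  Crank-pin speed |V_A| = rω = 2.6488 m/s, perpendicular to OA.
Rod angle: sinφ = −(r/L) sinθ ⇒ φ = -12.702°; ω_rod = −rω cosθ/√(L²−r²sin²θ) = +19.377 rad/s.
V_P = V_A + ω_rod × AP, with AP = 0.0214 m along the rod.
Components: V_Px = −rω sinθ − a·ω_rod·sinφ = -2.3578 m/s;  V_Py = rω cosθ + a·ω_rod·cosφ = -0.60488 m/s.
|V_P| = √(V_Px² + V_Py²) = 2.4341 m/s.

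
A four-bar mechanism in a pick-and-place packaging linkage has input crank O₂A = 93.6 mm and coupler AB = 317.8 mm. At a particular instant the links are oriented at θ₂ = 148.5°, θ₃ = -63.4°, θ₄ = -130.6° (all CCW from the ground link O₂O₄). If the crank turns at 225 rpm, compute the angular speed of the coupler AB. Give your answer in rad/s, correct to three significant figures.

7.43

ω₂ = 23.56 rad/s (from 225 rpm).
Differentiating the loop-closure r₂e^{iθ₂}+r₃e^{iθ₃}=r₁+r₄e^{iθ₄} gives r₂ω₂e^{iθ₂}+r₃ω₃e^{iθ₃}=r₄ω₄e^{iθ₄}.
Eliminating the other unknown: ω₃ = r₂ω₂ sin(θ₄−θ₂) / [r₃ sin(θ₃−θ₄)].
Numerator sine = +0.98741; denominator sine = +0.92186.
Result = 0.0936·23.56·(+0.98741) / (0.3178·(+0.92186)) = +7.433 rad/s; magnitude 7.433 rad/s.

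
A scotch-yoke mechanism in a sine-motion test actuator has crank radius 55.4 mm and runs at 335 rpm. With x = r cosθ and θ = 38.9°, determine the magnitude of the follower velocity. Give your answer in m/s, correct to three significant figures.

1.22

ω = 35.08 rad/s (from 335 rpm).
x = r cosθ ⇒ ẋ = −rω sinθ.
|v| = rω|sinθ| = 0.0554·35.08·|sin 38.9°| = 1.2204 m/s.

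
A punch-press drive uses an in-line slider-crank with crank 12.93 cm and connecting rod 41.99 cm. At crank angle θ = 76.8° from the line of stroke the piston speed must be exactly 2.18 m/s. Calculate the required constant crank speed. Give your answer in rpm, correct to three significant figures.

154

For an in-line slider-crank, |v_piston| = rω|sinθ|·[1 + r cosθ/√(L² − r² sin²θ)].
With r = 0.1293 m, L = 0.4199 m, θ = 76.8°: the bracketed kinematic factor |dx/dθ| = 0.13516 m.
ω = v/|dx/dθ| = 2.18/0.13516 = 16.129 rad/s.
N = 60ω/(2π) = 154.02 rpm.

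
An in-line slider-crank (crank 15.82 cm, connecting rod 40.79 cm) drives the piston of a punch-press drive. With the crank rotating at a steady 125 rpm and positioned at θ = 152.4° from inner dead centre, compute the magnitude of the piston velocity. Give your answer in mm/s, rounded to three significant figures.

624

ω = 2π·125/60 = 13.09 rad/s
For an in-line slider-crank, x = r cosθ + √(L² − r² sin²θ), so v = −rω sinθ·[1 + r cosθ/√(L² − r² sin²θ)].
With r = 0.1582 m, L = 0.4079 m, θ = 152.4°: √(L² − r² sin²θ) = 0.40126 m.
v = −0.1582·13.09·0.46330·[1 + 0.1582·-0.88620/0.40126] = -0.6242 m/s.
|v| = 0.6242 m/s = 624.2 mm/s.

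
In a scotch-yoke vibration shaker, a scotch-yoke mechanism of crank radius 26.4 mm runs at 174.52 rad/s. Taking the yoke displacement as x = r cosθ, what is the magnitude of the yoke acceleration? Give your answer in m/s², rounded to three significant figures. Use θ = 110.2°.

ω = 174.5 rad/s
x = r cosθ ⇒ ẍ = −rω² cosθ (ω constant).
|a| = rω²|cosθ| = 0.0264·(174.5)²·|cos 110.2°| = 277.64 m/s².

278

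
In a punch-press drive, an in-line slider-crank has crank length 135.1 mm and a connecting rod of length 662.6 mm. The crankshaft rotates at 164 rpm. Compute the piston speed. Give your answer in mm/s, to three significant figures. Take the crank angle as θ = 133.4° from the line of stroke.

1450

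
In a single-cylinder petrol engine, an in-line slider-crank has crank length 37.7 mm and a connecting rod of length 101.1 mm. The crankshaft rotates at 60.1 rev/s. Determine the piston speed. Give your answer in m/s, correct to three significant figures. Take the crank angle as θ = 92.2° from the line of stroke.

ω = 2π·60.1 = 377.6 rad/s
For an in-line slider-crank, x = r cosθ + √(L² − r² sin²θ), so v = −rω sinθ·[1 + r cosθ/√(L² − r² sin²θ)].
With r = 0.0377 m, L = 0.1011 m, θ = 92.2°: √(L² − r² sin²θ) = 0.093819 m.
v = −0.0377·377.6·0.99926·[1 + 0.0377·-0.03839/0.093819] = -14.006 m/s.
|v| = 14.006 m/s.

14.0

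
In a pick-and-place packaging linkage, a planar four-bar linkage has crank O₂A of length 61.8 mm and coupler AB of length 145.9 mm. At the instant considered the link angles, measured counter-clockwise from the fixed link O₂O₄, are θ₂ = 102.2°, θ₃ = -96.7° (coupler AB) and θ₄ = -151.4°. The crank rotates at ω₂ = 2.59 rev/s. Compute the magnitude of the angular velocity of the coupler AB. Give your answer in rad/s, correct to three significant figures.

8.10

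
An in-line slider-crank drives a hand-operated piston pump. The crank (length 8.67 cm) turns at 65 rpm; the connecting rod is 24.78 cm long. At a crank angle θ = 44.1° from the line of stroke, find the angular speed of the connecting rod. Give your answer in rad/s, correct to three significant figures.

1.76

ω = 6.807 rad/s (converted from 65 rpm).
The rod makes angle φ with the slider axis where L sinφ = r sinθ; differentiating, L cosφ·φ̇ = r ω cosθ.
L cosφ = √(L² − r² sin²θ) = 0.24034 m.
|ω_rod| = r ω |cosθ| / √(L² − r² sin²θ) = 0.0867·6.807·0.71813/0.24034 = 1.7633 rad/s.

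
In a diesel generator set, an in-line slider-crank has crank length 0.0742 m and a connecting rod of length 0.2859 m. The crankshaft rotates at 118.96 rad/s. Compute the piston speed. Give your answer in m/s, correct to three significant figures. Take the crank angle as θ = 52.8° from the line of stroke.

8.16

ω = 119 rad/s
For an in-line slider-crank, x = r cosθ + √(L² − r² sin²θ), so v = −rω sinθ·[1 + r cosθ/√(L² − r² sin²θ)].
With r = 0.0742 m, L = 0.2859 m, θ = 52.8°: √(L² − r² sin²θ) = 0.27972 m.
v = −0.0742·119·0.79653·[1 + 0.0742·0.60460/0.27972] = -8.1584 m/s.
|v| = 8.1584 m/s.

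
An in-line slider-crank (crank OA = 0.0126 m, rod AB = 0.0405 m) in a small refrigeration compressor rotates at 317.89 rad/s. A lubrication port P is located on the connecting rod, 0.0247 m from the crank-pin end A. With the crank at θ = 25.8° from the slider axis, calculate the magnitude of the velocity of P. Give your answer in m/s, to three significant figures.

2.48

ω = 317.9 rad/s.  Crank-pin speed |V_A| = rω = 4.0054 m/s, perpendicular to OA.
Rod angle: sinφ = −(r/L) sinθ ⇒ φ = -7.782°; ω_rod = −rω cosθ/√(L²−r²sin²θ) = -89.868 rad/s.
V_P = V_A + ω_rod × AP, with AP = 0.0247 m along the rod.
Components: V_Px = −rω sinθ − a·ω_rod·sinφ = -2.0438 m/s;  V_Py = rω cosθ + a·ω_rod·cosφ = +1.4068 m/s.
|V_P| = √(V_Px² + V_Py²) = 2.4812 m/s.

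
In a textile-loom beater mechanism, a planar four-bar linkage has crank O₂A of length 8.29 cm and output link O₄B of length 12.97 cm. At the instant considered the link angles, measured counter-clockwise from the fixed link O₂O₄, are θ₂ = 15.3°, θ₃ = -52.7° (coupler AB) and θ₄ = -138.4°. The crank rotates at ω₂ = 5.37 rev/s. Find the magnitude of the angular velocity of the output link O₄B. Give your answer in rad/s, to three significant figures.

ω₂ = 33.74 rad/s (from 5.37 rev/s).
Differentiating the loop-closure r₂e^{iθ₂}+r₃e^{iθ₃}=r₁+r₄e^{iθ₄} gives r₂ω₂e^{iθ₂}+r₃ω₃e^{iθ₃}=r₄ω₄e^{iθ₄}.
Eliminating the other unknown: ω₄ = r₂ω₂ sin(θ₂−θ₃) / [r₄ sin(θ₄−θ₃)].
Numerator sine = +0.92718; denominator sine = -0.99719.
Result = 0.0829·33.74·(+0.92718) / (0.1297·(-0.99719)) = -20.052 rad/s; magnitude 20.052 rad/s.

20.1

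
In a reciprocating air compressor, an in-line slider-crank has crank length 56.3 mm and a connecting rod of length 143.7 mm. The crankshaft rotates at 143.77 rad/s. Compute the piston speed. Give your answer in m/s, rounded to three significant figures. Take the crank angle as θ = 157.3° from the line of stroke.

1.98

ω = 143.8 rad/s
For an in-line slider-crank, x = r cosθ + √(L² − r² sin²θ), so v = −rω sinθ·[1 + r cosθ/√(L² − r² sin²θ)].
With r = 0.0563 m, L = 0.1437 m, θ = 157.3°: √(L² − r² sin²θ) = 0.14205 m.
v = −0.0563·143.8·0.38591·[1 + 0.0563·-0.92254/0.14205] = -1.9815 m/s.
|v| = 1.9815 m/s.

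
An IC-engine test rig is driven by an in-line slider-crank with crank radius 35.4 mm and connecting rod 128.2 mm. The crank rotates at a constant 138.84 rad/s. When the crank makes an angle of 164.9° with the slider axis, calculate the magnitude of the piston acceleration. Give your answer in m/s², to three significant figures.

495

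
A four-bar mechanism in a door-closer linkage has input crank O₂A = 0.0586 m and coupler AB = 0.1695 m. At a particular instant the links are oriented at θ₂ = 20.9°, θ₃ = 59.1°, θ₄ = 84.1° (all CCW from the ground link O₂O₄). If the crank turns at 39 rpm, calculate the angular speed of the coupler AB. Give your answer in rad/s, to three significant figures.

2.98

ω₂ = 4.084 rad/s (from 39 rpm).
Differentiating the loop-closure r₂e^{iθ₂}+r₃e^{iθ₃}=r₁+r₄e^{iθ₄} gives r₂ω₂e^{iθ₂}+r₃ω₃e^{iθ₃}=r₄ω₄e^{iθ₄}.
Eliminating the other unknown: ω₃ = r₂ω₂ sin(θ₄−θ₂) / [r₃ sin(θ₃−θ₄)].
Numerator sine = +0.89259; denominator sine = -0.42262.
Result = 0.0586·4.084·(+0.89259) / (0.1695·(-0.42262)) = -2.9821 rad/s; magnitude 2.9821 rad/s.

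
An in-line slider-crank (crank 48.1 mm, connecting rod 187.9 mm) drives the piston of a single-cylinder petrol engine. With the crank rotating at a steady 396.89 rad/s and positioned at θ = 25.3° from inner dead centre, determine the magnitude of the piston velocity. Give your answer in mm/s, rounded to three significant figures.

ω = 396.9 rad/s
For an in-line slider-crank, x = r cosθ + √(L² − r² sin²θ), so v = −rω sinθ·[1 + r cosθ/√(L² − r² sin²θ)].
With r = 0.0481 m, L = 0.1879 m, θ = 25.3°: √(L² − r² sin²θ) = 0.18677 m.
v = −0.0481·396.9·0.42736·[1 + 0.0481·0.90408/0.18677] = -10.058 m/s.
|v| = 10.058 m/s = 10058 mm/s.

10100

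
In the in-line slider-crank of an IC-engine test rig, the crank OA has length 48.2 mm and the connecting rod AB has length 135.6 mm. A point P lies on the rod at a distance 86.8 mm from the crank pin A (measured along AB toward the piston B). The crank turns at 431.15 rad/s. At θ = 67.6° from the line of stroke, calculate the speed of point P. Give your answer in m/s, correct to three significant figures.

21.2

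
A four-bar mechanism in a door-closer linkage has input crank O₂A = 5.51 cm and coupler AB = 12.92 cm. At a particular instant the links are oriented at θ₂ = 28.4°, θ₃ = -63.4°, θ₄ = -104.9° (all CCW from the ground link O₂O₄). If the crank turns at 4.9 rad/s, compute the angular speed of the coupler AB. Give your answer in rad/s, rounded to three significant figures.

2.30

ω₂ = 4.9 rad/s
Differentiating the loop-closure r₂e^{iθ₂}+r₃e^{iθ₃}=r₁+r₄e^{iθ₄} gives r₂ω₂e^{iθ₂}+r₃ω₃e^{iθ₃}=r₄ω₄e^{iθ₄}.
Eliminating the other unknown: ω₃ = r₂ω₂ sin(θ₄−θ₂) / [r₃ sin(θ₃−θ₄)].
Numerator sine = -0.72777; denominator sine = +0.66262.
Result = 0.0551·4.9·(-0.72777) / (0.1292·(+0.66262)) = -2.2952 rad/s; magnitude 2.2952 rad/s.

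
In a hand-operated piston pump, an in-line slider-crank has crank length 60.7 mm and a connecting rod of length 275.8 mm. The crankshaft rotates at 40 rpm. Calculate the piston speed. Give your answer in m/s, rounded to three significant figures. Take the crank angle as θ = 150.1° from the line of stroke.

ω = 2π·40/60 = 4.189 rad/s
For an in-line slider-crank, x = r cosθ + √(L² − r² sin²θ), so v = −rω sinθ·[1 + r cosθ/√(L² − r² sin²θ)].
With r = 0.0607 m, L = 0.2758 m, θ = 150.1°: √(L² − r² sin²θ) = 0.27414 m.
v = −0.0607·4.189·0.49849·[1 + 0.0607·-0.86690/0.27414] = -0.10242 m/s.
|v| = 0.10242 m/s.

0.102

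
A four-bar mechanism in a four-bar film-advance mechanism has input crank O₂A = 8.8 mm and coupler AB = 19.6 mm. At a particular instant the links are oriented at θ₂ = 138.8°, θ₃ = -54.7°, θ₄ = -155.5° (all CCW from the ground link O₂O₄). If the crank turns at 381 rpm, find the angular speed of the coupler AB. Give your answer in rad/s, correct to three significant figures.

16.6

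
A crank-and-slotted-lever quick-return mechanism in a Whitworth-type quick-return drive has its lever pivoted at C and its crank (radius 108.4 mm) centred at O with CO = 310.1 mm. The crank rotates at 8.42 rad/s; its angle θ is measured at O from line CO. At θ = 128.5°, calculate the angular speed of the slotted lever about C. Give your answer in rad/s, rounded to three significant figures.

ω = 8.42 rad/s
Crank pin A relative to C: A = (d + r cosθ, r sinθ); lever angle φ = atan2(r sinθ, d + r cosθ).
Differentiating tanφ: φ̇ = rω(d cosθ + r)/(d² + r² + 2dr cosθ).
d² + r² + 2dr cosθ = |CA|² = 0.0660611 m²;  d cosθ + r = -0.084642 m.
|ω_lever| = |0.1084·8.42·-0.084642| / 0.0660611 = 1.1694 rad/s.

1.17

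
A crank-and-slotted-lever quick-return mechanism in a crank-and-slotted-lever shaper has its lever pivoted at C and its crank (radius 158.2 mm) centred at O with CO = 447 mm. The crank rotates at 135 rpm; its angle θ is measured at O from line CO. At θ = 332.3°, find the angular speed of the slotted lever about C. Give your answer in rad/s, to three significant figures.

ω = 14.14 rad/s (from 135 rpm).
Crank pin A relative to C: A = (d + r cosθ, r sinθ); lever angle φ = atan2(r sinθ, d + r cosθ).
Differentiating tanφ: φ̇ = rω(d cosθ + r)/(d² + r² + 2dr cosθ).
d² + r² + 2dr cosθ = |CA|² = 0.350058 m²;  d cosθ + r = +0.55397 m.
|ω_lever| = |0.1582·14.14·+0.55397| / 0.350058 = 3.5393 rad/s.

3.54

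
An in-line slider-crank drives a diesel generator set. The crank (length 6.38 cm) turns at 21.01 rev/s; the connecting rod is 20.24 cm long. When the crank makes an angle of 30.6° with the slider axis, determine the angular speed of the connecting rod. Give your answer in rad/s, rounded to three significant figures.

36.3

ω = 132 rad/s (converted from 21.01 rev/s).
The rod makes angle φ with the slider axis where L sinφ = r sinθ; differentiating, L cosφ·φ̇ = r ω cosθ.
L cosφ = √(L² − r² sin²θ) = 0.19978 m.
|ω_rod| = r ω |cosθ| / √(L² − r² sin²θ) = 0.0638·132·0.86074/0.19978 = 36.287 rad/s.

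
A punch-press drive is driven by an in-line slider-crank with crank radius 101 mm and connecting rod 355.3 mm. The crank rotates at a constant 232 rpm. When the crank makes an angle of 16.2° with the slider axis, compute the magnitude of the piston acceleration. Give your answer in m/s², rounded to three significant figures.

71.7

ω = 2π·232/60 = 24.29 rad/s
x(θ) = r cosθ + √(L² − r² sin²θ); with ω constant, a = ω²·d²x/dθ².
d²x/dθ² = −r cosθ − r²(cos2θ)/√u − r⁴ sin²2θ/(4u^{3/2}),  u = L² − r² sin²θ = 0.125444 m².
Substituting r = 0.101 m, L = 0.3553 m, θ = 16.2°: d²x/dθ² = -0.12148 m.
a = ω²·d²x/dθ² = (24.29)²·(-0.12148) = -71.701 m/s²;  |a| = 71.701 m/s².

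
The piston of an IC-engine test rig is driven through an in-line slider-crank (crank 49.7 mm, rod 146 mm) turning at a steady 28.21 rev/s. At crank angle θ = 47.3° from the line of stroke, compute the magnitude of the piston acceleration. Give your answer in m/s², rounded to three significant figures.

ω = 2π·28.2 = 177.2 rad/s
x(θ) = r cosθ + √(L² − r² sin²θ); with ω constant, a = ω²·d²x/dθ².
d²x/dθ² = −r cosθ − r²(cos2θ)/√u − r⁴ sin²2θ/(4u^{3/2}),  u = L² − r² sin²θ = 0.0199819 m².
Substituting r = 0.0497 m, L = 0.146 m, θ = 47.3°: d²x/dθ² = -0.03284 m.
a = ω²·d²x/dθ² = (177.2)²·(-0.03284) = -1031.7 m/s²;  |a| = 1031.7 m/s².

1030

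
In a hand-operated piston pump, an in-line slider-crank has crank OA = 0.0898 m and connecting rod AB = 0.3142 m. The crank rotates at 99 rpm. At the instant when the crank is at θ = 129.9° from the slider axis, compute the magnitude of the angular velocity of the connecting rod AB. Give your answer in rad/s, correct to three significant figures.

1.95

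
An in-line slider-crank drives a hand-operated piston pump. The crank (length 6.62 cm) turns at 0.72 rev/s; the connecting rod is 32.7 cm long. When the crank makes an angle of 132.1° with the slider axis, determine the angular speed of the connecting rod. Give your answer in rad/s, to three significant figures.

ω = 4.524 rad/s (converted from 0.72 rev/s).
The rod makes angle φ with the slider axis where L sinφ = r sinθ; differentiating, L cosφ·φ̇ = r ω cosθ.
L cosφ = √(L² − r² sin²θ) = 0.32329 m.
|ω_rod| = r ω |cosθ| / √(L² − r² sin²θ) = 0.0662·4.524·0.67043/0.32329 = 0.62105 rad/s.

0.621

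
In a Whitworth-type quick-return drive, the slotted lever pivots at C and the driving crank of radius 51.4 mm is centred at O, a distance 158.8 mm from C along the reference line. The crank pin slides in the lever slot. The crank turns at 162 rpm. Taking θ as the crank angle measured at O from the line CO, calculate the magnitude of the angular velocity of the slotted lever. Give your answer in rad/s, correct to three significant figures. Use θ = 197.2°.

ω = 16.96 rad/s (from 162 rpm).
Crank pin A relative to C: A = (d + r cosθ, r sinθ); lever angle φ = atan2(r sinθ, d + r cosθ).
Differentiating tanφ: φ̇ = rω(d cosθ + r)/(d² + r² + 2dr cosθ).
d² + r² + 2dr cosθ = |CA|² = 0.0122648 m²;  d cosθ + r = -0.1003 m.
|ω_lever| = |0.0514·16.96·-0.1003| / 0.0122648 = 7.1308 rad/s.

7.13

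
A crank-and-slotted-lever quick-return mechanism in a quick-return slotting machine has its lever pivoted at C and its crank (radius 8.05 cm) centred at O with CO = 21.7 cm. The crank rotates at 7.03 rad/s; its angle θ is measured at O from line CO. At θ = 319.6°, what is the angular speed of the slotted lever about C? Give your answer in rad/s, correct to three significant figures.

ω = 7.03 rad/s
Crank pin A relative to C: A = (d + r cosθ, r sinθ); lever angle φ = atan2(r sinθ, d + r cosθ).
Differentiating tanφ: φ̇ = rω(d cosθ + r)/(d² + r² + 2dr cosθ).
d² + r² + 2dr cosθ = |CA|² = 0.0801751 m²;  d cosθ + r = +0.24575 m.
|ω_lever| = |0.0805·7.03·+0.24575| / 0.0801751 = 1.7347 rad/s.

1.73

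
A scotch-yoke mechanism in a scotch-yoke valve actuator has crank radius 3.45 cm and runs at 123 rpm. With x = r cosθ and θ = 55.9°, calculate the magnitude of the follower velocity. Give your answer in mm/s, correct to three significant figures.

ω = 12.88 rad/s (from 123 rpm).
x = r cosθ ⇒ ẋ = −rω sinθ.
|v| = rω|sinθ| = 0.0345·12.88·|sin 55.9°| = 0.36797 m/s = 367.97 mm/s.

368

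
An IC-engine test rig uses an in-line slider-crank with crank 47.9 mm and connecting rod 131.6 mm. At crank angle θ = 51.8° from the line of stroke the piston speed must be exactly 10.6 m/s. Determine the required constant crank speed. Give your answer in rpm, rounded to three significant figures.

For an in-line slider-crank, |v_piston| = rω|sinθ|·[1 + r cosθ/√(L² − r² sin²θ)].
With r = 0.0479 m, L = 0.1316 m, θ = 51.8°: the bracketed kinematic factor |dx/dθ| = 0.046485 m.
ω = v/|dx/dθ| = 10.6/0.046485 = 228.03 rad/s.
N = 60ω/(2π) = 2177.5 rpm.

2180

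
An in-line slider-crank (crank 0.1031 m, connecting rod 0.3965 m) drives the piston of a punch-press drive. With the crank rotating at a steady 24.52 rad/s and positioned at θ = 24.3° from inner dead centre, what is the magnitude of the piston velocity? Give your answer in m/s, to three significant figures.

ω = 24.52 rad/s
For an in-line slider-crank, x = r cosθ + √(L² − r² sin²θ), so v = −rω sinθ·[1 + r cosθ/√(L² − r² sin²θ)].
With r = 0.1031 m, L = 0.3965 m, θ = 24.3°: √(L² − r² sin²θ) = 0.39422 m.
v = −0.1031·24.52·0.41151·[1 + 0.1031·0.91140/0.39422] = -1.2883 m/s.
|v| = 1.2883 m/s.

1.29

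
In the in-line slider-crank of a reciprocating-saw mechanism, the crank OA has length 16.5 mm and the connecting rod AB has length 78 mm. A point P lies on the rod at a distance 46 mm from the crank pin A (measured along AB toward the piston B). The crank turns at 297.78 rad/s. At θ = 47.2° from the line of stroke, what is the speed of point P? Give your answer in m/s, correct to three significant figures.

4.15

ω = 297.8 rad/s.  Crank-pin speed |V_A| = rω = 4.9134 m/s, perpendicular to OA.
Rod angle: sinφ = −(r/L) sinθ ⇒ φ = -8.929°; ω_rod = −rω cosθ/√(L²−r²sin²θ) = -43.324 rad/s.
V_P = V_A + ω_rod × AP, with AP = 0.046 m along the rod.
Components: V_Px = −rω sinθ − a·ω_rod·sinφ = -3.9144 m/s;  V_Py = rω cosθ + a·ω_rod·cosφ = +1.3696 m/s.
|V_P| = √(V_Px² + V_Py²) = 4.1471 m/s.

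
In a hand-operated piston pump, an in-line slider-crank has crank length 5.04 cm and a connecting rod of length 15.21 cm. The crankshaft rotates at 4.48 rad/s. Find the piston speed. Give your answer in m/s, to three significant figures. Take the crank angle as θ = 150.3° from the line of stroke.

ω = 4.48 rad/s
For an in-line slider-crank, x = r cosθ + √(L² − r² sin²θ), so v = −rω sinθ·[1 + r cosθ/√(L² − r² sin²θ)].
With r = 0.0504 m, L = 0.1521 m, θ = 150.3°: √(L² − r² sin²θ) = 0.15004 m.
v = −0.0504·4.48·0.49546·[1 + 0.0504·-0.86863/0.15004] = -0.079228 m/s.
|v| = 0.079228 m/s.

0.0792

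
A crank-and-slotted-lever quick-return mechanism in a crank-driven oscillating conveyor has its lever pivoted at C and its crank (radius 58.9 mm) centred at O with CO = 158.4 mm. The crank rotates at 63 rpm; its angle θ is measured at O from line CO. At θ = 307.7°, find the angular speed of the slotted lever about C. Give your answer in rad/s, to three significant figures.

ω = 6.597 rad/s (from 63 rpm).
Crank pin A relative to C: A = (d + r cosθ, r sinθ); lever angle φ = atan2(r sinθ, d + r cosθ).
Differentiating tanφ: φ̇ = rω(d cosθ + r)/(d² + r² + 2dr cosθ).
d² + r² + 2dr cosθ = |CA|² = 0.0399706 m²;  d cosθ + r = +0.15577 m.
|ω_lever| = |0.0589·6.597·+0.15577| / 0.0399706 = 1.5143 rad/s.

1.51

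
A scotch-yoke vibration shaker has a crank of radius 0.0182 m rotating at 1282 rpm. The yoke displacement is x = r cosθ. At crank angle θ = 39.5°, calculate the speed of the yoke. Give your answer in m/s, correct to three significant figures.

ω = 134.3 rad/s (from 1282 rpm).
x = r cosθ ⇒ ẋ = −rω sinθ.
|v| = rω|sinθ| = 0.0182·134.3·|sin 39.5°| = 1.5542 m/s.

1.55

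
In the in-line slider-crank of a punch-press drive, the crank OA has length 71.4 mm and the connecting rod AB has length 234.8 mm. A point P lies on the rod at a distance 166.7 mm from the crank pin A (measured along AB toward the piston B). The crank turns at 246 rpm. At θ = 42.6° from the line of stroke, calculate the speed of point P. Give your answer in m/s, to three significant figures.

1.50

ω = 25.76 rad/s.  Crank-pin speed |V_A| = rω = 1.8393 m/s, perpendicular to OA.
Rod angle: sinφ = −(r/L) sinθ ⇒ φ = -11.878°; ω_rod = −rω cosθ/√(L²−r²sin²θ) = -5.8925 rad/s.
V_P = V_A + ω_rod × AP, with AP = 0.1667 m along the rod.
Components: V_Px = −rω sinθ − a·ω_rod·sinφ = -1.4472 m/s;  V_Py = rω cosθ + a·ω_rod·cosφ = +0.39269 m/s.
|V_P| = √(V_Px² + V_Py²) = 1.4995 m/s.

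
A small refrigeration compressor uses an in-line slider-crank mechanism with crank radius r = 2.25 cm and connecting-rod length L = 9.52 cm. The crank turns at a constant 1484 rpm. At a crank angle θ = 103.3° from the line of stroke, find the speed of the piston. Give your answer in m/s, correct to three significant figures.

ω = 2π·1484/60 = 155.4 rad/s
For an in-line slider-crank, x = r cosθ + √(L² − r² sin²θ), so v = −rω sinθ·[1 + r cosθ/√(L² − r² sin²θ)].
With r = 0.0225 m, L = 0.0952 m, θ = 103.3°: √(L² − r² sin²θ) = 0.092648 m.
v = −0.0225·155.4·0.97318·[1 + 0.0225·-0.23005/0.092648] = -3.2127 m/s.
|v| = 3.2127 m/s.

3.21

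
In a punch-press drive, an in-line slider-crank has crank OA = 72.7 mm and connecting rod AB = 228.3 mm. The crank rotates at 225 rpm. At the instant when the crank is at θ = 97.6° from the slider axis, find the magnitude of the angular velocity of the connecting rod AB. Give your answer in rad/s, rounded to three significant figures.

1.05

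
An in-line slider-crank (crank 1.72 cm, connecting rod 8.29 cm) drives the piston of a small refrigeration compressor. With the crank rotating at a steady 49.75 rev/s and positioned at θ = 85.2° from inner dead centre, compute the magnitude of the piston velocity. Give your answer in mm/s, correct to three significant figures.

5450

ω = 2π·49.8 = 312.6 rad/s
For an in-line slider-crank, x = r cosθ + √(L² − r² sin²θ), so v = −rω sinθ·[1 + r cosθ/√(L² − r² sin²θ)].
With r = 0.0172 m, L = 0.0829 m, θ = 85.2°: √(L² − r² sin²θ) = 0.081109 m.
v = −0.0172·312.6·0.99649·[1 + 0.0172·0.08368/0.081109] = -5.4527 m/s.
|v| = 5.4527 m/s = 5452.7 mm/s.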